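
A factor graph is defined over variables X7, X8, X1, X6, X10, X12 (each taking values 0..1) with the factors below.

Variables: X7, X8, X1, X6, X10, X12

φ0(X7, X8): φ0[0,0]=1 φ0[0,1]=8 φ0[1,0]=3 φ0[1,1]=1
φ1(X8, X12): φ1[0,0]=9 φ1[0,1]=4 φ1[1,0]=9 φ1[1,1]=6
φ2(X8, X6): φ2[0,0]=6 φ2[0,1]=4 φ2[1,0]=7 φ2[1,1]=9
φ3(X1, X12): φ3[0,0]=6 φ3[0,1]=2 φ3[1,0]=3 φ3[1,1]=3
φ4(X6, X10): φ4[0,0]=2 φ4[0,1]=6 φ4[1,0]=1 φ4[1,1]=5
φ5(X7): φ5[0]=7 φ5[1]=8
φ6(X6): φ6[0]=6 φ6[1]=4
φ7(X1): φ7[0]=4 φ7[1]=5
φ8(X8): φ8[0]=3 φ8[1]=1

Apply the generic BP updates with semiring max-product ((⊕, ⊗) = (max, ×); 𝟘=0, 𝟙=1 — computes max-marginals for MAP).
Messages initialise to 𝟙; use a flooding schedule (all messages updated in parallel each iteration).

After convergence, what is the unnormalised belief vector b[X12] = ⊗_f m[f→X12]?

init: all messages = 𝟙 over 2 values
r1 m[φ0→X7] = [8, 3]
r1 m[φ0→X8] = [3, 8]
r1 m[φ1→X8] = [9, 9]
r1 m[φ1→X12] = [9, 6]
r1 m[φ2→X8] = [6, 9]
r1 m[φ2→X6] = [7, 9]
r1 m[φ3→X1] = [6, 3]
r1 m[φ3→X12] = [6, 3]
r1 m[φ4→X6] = [6, 5]
r1 m[φ4→X10] = [2, 6]
r1 m[φ5→X7] = [7, 8]
r1 m[φ6→X6] = [6, 4]
r1 m[φ7→X1] = [4, 5]
r1 m[φ8→X8] = [3, 1]
r1 m[X7→φ0] = [1, 1]
r1 m[X7→φ5] = [1, 1]
r1 m[X8→φ0] = [1, 1]
r1 m[X8→φ1] = [1, 1]
r1 m[X8→φ2] = [1, 1]
r1 m[X8→φ8] = [1, 1]
r1 m[X1→φ3] = [1, 1]
r1 m[X1→φ7] = [1, 1]
r1 m[X6→φ2] = [1, 1]
r1 m[X6→φ4] = [1, 1]
r1 m[X6→φ6] = [1, 1]
r1 m[X10→φ4] = [1, 1]
r1 m[X12→φ1] = [1, 1]
r1 m[X12→φ3] = [1, 1]
r2 m[φ0→X7] = [8, 3]
r2 m[φ0→X8] = [3, 8]
r2 m[φ1→X8] = [9, 9]
r2 m[φ1→X12] = [9, 6]
r2 m[φ2→X8] = [6, 9]
r2 m[φ2→X6] = [7, 9]
r2 m[φ3→X1] = [6, 3]
r2 m[φ3→X12] = [6, 3]
r2 m[φ4→X6] = [6, 5]
r2 m[φ4→X10] = [2, 6]
r2 m[φ5→X7] = [7, 8]
r2 m[φ6→X6] = [6, 4]
r2 m[φ7→X1] = [4, 5]
r2 m[φ8→X8] = [3, 1]
r2 m[X7→φ0] = [7, 8]
r2 m[X7→φ5] = [8, 3]
r2 m[X8→φ0] = [162, 81]
r2 m[X8→φ1] = [54, 72]
r2 m[X8→φ2] = [81, 72]
r2 m[X8→φ8] = [162, 648]
r2 m[X1→φ3] = [4, 5]
r2 m[X1→φ7] = [6, 3]
r2 m[X6→φ2] = [36, 20]
r2 m[X6→φ4] = [42, 36]
r2 m[X6→φ6] = [42, 45]
r2 m[X10→φ4] = [1, 1]
r2 m[X12→φ1] = [6, 3]
r2 m[X12→φ3] = [9, 6]
r3 m[φ0→X7] = [648, 486]
r3 m[φ0→X8] = [24, 56]
r3 m[φ1→X8] = [54, 54]
r3 m[φ1→X12] = [648, 432]
r3 m[φ2→X8] = [216, 252]
r3 m[φ2→X6] = [504, 648]
r3 m[φ3→X1] = [54, 27]
r3 m[φ3→X12] = [24, 15]
r3 m[φ4→X6] = [6, 5]
r3 m[φ4→X10] = [84, 252]
r3 m[φ5→X7] = [7, 8]
r3 m[φ6→X6] = [6, 4]
r3 m[φ7→X1] = [4, 5]
r3 m[φ8→X8] = [3, 1]
r3 m[X7→φ0] = [7, 8]
r3 m[X7→φ5] = [8, 3]
r3 m[X8→φ0] = [162, 81]
r3 m[X8→φ1] = [54, 72]
r3 m[X8→φ2] = [81, 72]
r3 m[X8→φ8] = [162, 648]
r3 m[X1→φ3] = [4, 5]
r3 m[X1→φ7] = [6, 3]
r3 m[X6→φ2] = [36, 20]
r3 m[X6→φ4] = [42, 36]
r3 m[X6→φ6] = [42, 45]
r3 m[X10→φ4] = [1, 1]
r3 m[X12→φ1] = [6, 3]
r3 m[X12→φ3] = [9, 6]
r4 m[φ0→X7] = [648, 486]
r4 m[φ0→X8] = [24, 56]
r4 m[φ1→X8] = [54, 54]
r4 m[φ1→X12] = [648, 432]
r4 m[φ2→X8] = [216, 252]
r4 m[φ2→X6] = [504, 648]
r4 m[φ3→X1] = [54, 27]
r4 m[φ3→X12] = [24, 15]
r4 m[φ4→X6] = [6, 5]
r4 m[φ4→X10] = [84, 252]
r4 m[φ5→X7] = [7, 8]
r4 m[φ6→X6] = [6, 4]
r4 m[φ7→X1] = [4, 5]
r4 m[φ8→X8] = [3, 1]
r4 m[X7→φ0] = [7, 8]
r4 m[X7→φ5] = [648, 486]
r4 m[X8→φ0] = [34992, 13608]
r4 m[X8→φ1] = [15552, 14112]
r4 m[X8→φ2] = [3888, 3024]
r4 m[X8→φ8] = [279936, 762048]
r4 m[X1→φ3] = [4, 5]
r4 m[X1→φ7] = [54, 27]
r4 m[X6→φ2] = [36, 20]
r4 m[X6→φ4] = [3024, 2592]
r4 m[X6→φ6] = [3024, 3240]
r4 m[X10→φ4] = [1, 1]
r4 m[X12→φ1] = [24, 15]
r4 m[X12→φ3] = [648, 432]
r5 m[φ0→X7] = [108864, 104976]
r5 m[φ0→X8] = [24, 56]
r5 m[φ1→X8] = [216, 216]
r5 m[φ1→X12] = [139968, 84672]
r5 m[φ2→X8] = [216, 252]
r5 m[φ2→X6] = [23328, 27216]
r5 m[φ3→X1] = [3888, 1944]
r5 m[φ3→X12] = [24, 15]
r5 m[φ4→X6] = [6, 5]
r5 m[φ4→X10] = [6048, 18144]
r5 m[φ5→X7] = [7, 8]
r5 m[φ6→X6] = [6, 4]
r5 m[φ7→X1] = [4, 5]
r5 m[φ8→X8] = [3, 1]
r5 m[X7→φ0] = [7, 8]
r5 m[X7→φ5] = [648, 486]
r5 m[X8→φ0] = [34992, 13608]
r5 m[X8→φ1] = [15552, 14112]
r5 m[X8→φ2] = [3888, 3024]
r5 m[X8→φ8] = [279936, 762048]
r5 m[X1→φ3] = [4, 5]
r5 m[X1→φ7] = [54, 27]
r5 m[X6→φ2] = [36, 20]
r5 m[X6→φ4] = [3024, 2592]
r5 m[X6→φ6] = [3024, 3240]
r5 m[X10→φ4] = [1, 1]
r5 m[X12→φ1] = [24, 15]
r5 m[X12→φ3] = [648, 432]
r6 m[φ0→X7] = [108864, 104976]
r6 m[φ0→X8] = [24, 56]
r6 m[φ1→X8] = [216, 216]
r6 m[φ1→X12] = [139968, 84672]
r6 m[φ2→X8] = [216, 252]
r6 m[φ2→X6] = [23328, 27216]
r6 m[φ3→X1] = [3888, 1944]
r6 m[φ3→X12] = [24, 15]
r6 m[φ4→X6] = [6, 5]
r6 m[φ4→X10] = [6048, 18144]
r6 m[φ5→X7] = [7, 8]
r6 m[φ6→X6] = [6, 4]
r6 m[φ7→X1] = [4, 5]
r6 m[φ8→X8] = [3, 1]
r6 m[X7→φ0] = [7, 8]
r6 m[X7→φ5] = [108864, 104976]
r6 m[X8→φ0] = [139968, 54432]
r6 m[X8→φ1] = [15552, 14112]
r6 m[X8→φ2] = [15552, 12096]
r6 m[X8→φ8] = [1119744, 3048192]
r6 m[X1→φ3] = [4, 5]
r6 m[X1→φ7] = [3888, 1944]
r6 m[X6→φ2] = [36, 20]
r6 m[X6→φ4] = [139968, 108864]
r6 m[X6→φ6] = [139968, 136080]
r6 m[X10→φ4] = [1, 1]
r6 m[X12→φ1] = [24, 15]
r6 m[X12→φ3] = [139968, 84672]
r7 m[φ0→X7] = [435456, 419904]
r7 m[φ0→X8] = [24, 56]
r7 m[φ1→X8] = [216, 216]
r7 m[φ1→X12] = [139968, 84672]
r7 m[φ2→X8] = [216, 252]
r7 m[φ2→X6] = [93312, 108864]
r7 m[φ3→X1] = [839808, 419904]
r7 m[φ3→X12] = [24, 15]
r7 m[φ4→X6] = [6, 5]
r7 m[φ4→X10] = [279936, 839808]
r7 m[φ5→X7] = [7, 8]
r7 m[φ6→X6] = [6, 4]
r7 m[φ7→X1] = [4, 5]
r7 m[φ8→X8] = [3, 1]
r7 m[X7→φ0] = [7, 8]
r7 m[X7→φ5] = [108864, 104976]
r7 m[X8→φ0] = [139968, 54432]
r7 m[X8→φ1] = [15552, 14112]
r7 m[X8→φ2] = [15552, 12096]
r7 m[X8→φ8] = [1119744, 3048192]
r7 m[X1→φ3] = [4, 5]
r7 m[X1→φ7] = [3888, 1944]
r7 m[X6→φ2] = [36, 20]
r7 m[X6→φ4] = [139968, 108864]
r7 m[X6→φ6] = [139968, 136080]
r7 m[X10→φ4] = [1, 1]
r7 m[X12→φ1] = [24, 15]
r7 m[X12→φ3] = [139968, 84672]
r8 m[φ0→X7] = [435456, 419904]
r8 m[φ0→X8] = [24, 56]
r8 m[φ1→X8] = [216, 216]
r8 m[φ1→X12] = [139968, 84672]
r8 m[φ2→X8] = [216, 252]
r8 m[φ2→X6] = [93312, 108864]
r8 m[φ3→X1] = [839808, 419904]
r8 m[φ3→X12] = [24, 15]
r8 m[φ4→X6] = [6, 5]
r8 m[φ4→X10] = [279936, 839808]
r8 m[φ5→X7] = [7, 8]
r8 m[φ6→X6] = [6, 4]
r8 m[φ7→X1] = [4, 5]
r8 m[φ8→X8] = [3, 1]
r8 m[X7→φ0] = [7, 8]
r8 m[X7→φ5] = [435456, 419904]
r8 m[X8→φ0] = [139968, 54432]
r8 m[X8→φ1] = [15552, 14112]
r8 m[X8→φ2] = [15552, 12096]
r8 m[X8→φ8] = [1119744, 3048192]
r8 m[X1→φ3] = [4, 5]
r8 m[X1→φ7] = [839808, 419904]
r8 m[X6→φ2] = [36, 20]
r8 m[X6→φ4] = [559872, 435456]
r8 m[X6→φ6] = [559872, 544320]
r8 m[X10→φ4] = [1, 1]
r8 m[X12→φ1] = [24, 15]
r8 m[X12→φ3] = [139968, 84672]
r9 m[φ0→X7] = [435456, 419904]
r9 m[φ0→X8] = [24, 56]
r9 m[φ1→X8] = [216, 216]
r9 m[φ1→X12] = [139968, 84672]
r9 m[φ2→X8] = [216, 252]
r9 m[φ2→X6] = [93312, 108864]
r9 m[φ3→X1] = [839808, 419904]
r9 m[φ3→X12] = [24, 15]
r9 m[φ4→X6] = [6, 5]
r9 m[φ4→X10] = [1119744, 3359232]
r9 m[φ5→X7] = [7, 8]
r9 m[φ6→X6] = [6, 4]
r9 m[φ7→X1] = [4, 5]
r9 m[φ8→X8] = [3, 1]
r9 m[X7→φ0] = [7, 8]
r9 m[X7→φ5] = [435456, 419904]
r9 m[X8→φ0] = [139968, 54432]
r9 m[X8→φ1] = [15552, 14112]
r9 m[X8→φ2] = [15552, 12096]
r9 m[X8→φ8] = [1119744, 3048192]
r9 m[X1→φ3] = [4, 5]
r9 m[X1→φ7] = [839808, 419904]
r9 m[X6→φ2] = [36, 20]
r9 m[X6→φ4] = [559872, 435456]
r9 m[X6→φ6] = [559872, 544320]
r9 m[X10→φ4] = [1, 1]
r9 m[X12→φ1] = [24, 15]
r9 m[X12→φ3] = [139968, 84672]
r10 m[φ0→X7] = [435456, 419904]
r10 m[φ0→X8] = [24, 56]
r10 m[φ1→X8] = [216, 216]
r10 m[φ1→X12] = [139968, 84672]
r10 m[φ2→X8] = [216, 252]
r10 m[φ2→X6] = [93312, 108864]
r10 m[φ3→X1] = [839808, 419904]
r10 m[φ3→X12] = [24, 15]
r10 m[φ4→X6] = [6, 5]
r10 m[φ4→X10] = [1119744, 3359232]
r10 m[φ5→X7] = [7, 8]
r10 m[φ6→X6] = [6, 4]
r10 m[φ7→X1] = [4, 5]
r10 m[φ8→X8] = [3, 1]
r10 m[X7→φ0] = [7, 8]
r10 m[X7→φ5] = [435456, 419904]
r10 m[X8→φ0] = [139968, 54432]
r10 m[X8→φ1] = [15552, 14112]
r10 m[X8→φ2] = [15552, 12096]
r10 m[X8→φ8] = [1119744, 3048192]
r10 m[X1→φ3] = [4, 5]
r10 m[X1→φ7] = [839808, 419904]
r10 m[X6→φ2] = [36, 20]
r10 m[X6→φ4] = [559872, 435456]
r10 m[X6→φ6] = [559872, 544320]
r10 m[X10→φ4] = [1, 1]
r10 m[X12→φ1] = [24, 15]
r10 m[X12→φ3] = [139968, 84672]
fixed point reached at round 10
b[X12] = ⊗ incoming = [3359232, 1270080]

b[X12] = [3359232, 1270080]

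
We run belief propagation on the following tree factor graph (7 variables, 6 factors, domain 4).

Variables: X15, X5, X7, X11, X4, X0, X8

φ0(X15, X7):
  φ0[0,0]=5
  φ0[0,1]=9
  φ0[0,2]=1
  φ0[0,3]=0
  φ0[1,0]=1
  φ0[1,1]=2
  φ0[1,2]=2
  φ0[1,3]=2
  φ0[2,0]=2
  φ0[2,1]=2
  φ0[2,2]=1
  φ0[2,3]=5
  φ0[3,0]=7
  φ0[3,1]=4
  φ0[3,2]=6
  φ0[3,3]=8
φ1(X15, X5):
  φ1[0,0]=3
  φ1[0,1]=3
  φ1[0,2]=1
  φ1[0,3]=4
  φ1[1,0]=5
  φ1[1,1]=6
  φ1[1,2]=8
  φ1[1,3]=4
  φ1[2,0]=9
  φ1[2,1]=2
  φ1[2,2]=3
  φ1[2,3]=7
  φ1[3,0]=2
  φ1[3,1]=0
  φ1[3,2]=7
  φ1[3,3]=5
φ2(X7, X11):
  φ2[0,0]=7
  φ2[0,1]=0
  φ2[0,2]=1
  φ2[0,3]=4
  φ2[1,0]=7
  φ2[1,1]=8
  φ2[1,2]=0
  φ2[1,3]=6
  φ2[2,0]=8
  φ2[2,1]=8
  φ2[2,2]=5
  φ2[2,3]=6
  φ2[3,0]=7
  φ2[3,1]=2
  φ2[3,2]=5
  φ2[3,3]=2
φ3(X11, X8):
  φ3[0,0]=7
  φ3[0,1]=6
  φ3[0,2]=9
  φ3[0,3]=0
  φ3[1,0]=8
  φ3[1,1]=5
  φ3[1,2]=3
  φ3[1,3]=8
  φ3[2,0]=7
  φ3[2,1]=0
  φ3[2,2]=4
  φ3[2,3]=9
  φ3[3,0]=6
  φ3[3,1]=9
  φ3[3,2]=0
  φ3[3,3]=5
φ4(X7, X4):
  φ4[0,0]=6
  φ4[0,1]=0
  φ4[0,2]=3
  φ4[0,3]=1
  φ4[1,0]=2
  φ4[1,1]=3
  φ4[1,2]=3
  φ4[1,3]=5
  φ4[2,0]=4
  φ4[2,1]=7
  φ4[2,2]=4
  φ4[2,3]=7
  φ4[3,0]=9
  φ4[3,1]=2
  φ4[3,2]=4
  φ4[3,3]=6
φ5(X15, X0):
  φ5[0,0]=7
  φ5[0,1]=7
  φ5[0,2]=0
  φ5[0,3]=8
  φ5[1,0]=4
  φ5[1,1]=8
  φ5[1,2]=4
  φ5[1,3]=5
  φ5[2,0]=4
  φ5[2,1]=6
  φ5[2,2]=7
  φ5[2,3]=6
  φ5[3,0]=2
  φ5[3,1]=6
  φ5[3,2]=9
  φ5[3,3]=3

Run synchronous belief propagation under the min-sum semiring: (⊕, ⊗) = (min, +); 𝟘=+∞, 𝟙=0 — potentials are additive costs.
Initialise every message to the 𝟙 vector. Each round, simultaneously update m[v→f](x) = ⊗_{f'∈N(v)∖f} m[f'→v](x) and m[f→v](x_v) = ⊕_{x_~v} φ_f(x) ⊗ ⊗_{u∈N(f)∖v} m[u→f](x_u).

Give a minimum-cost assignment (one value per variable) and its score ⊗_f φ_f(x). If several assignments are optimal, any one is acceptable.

assignment: (X15=0, X5=2, X7=3, X11=3, X4=1, X0=2, X8=2); score = 5

init: all messages = 𝟙 over 4 values
r1 m[φ0→X15] = [0, 1, 1, 4]
r1 m[φ0→X7] = [1, 2, 1, 0]
r1 m[φ1→X15] = [1, 4, 2, 0]
r1 m[φ1→X5] = [2, 0, 1, 4]
r1 m[φ2→X7] = [0, 0, 5, 2]
r1 m[φ2→X11] = [7, 0, 0, 2]
r1 m[φ3→X11] = [0, 3, 0, 0]
r1 m[φ3→X8] = [6, 0, 0, 0]
r1 m[φ4→X7] = [0, 2, 4, 2]
r1 m[φ4→X4] = [2, 0, 3, 1]
r1 m[φ5→X15] = [0, 4, 4, 2]
r1 m[φ5→X0] = [2, 6, 0, 3]
r1 m[X15→φ0] = [0, 0, 0, 0]
r1 m[X15→φ1] = [0, 0, 0, 0]
r1 m[X15→φ5] = [0, 0, 0, 0]
r1 m[X5→φ1] = [0, 0, 0, 0]
r1 m[X7→φ0] = [0, 0, 0, 0]
r1 m[X7→φ2] = [0, 0, 0, 0]
r1 m[X7→φ4] = [0, 0, 0, 0]
r1 m[X11→φ2] = [0, 0, 0, 0]
r1 m[X11→φ3] = [0, 0, 0, 0]
r1 m[X4→φ4] = [0, 0, 0, 0]
r1 m[X0→φ5] = [0, 0, 0, 0]
r1 m[X8→φ3] = [0, 0, 0, 0]
r2 m[φ0→X15] = [0, 1, 1, 4]
r2 m[φ0→X7] = [1, 2, 1, 0]
r2 m[φ1→X15] = [1, 4, 2, 0]
r2 m[φ1→X5] = [2, 0, 1, 4]
r2 m[φ2→X7] = [0, 0, 5, 2]
r2 m[φ2→X11] = [7, 0, 0, 2]
r2 m[φ3→X11] = [0, 3, 0, 0]
r2 m[φ3→X8] = [6, 0, 0, 0]
r2 m[φ4→X7] = [0, 2, 4, 2]
r2 m[φ4→X4] = [2, 0, 3, 1]
r2 m[φ5→X15] = [0, 4, 4, 2]
r2 m[φ5→X0] = [2, 6, 0, 3]
r2 m[X15→φ0] = [1, 8, 6, 2]
r2 m[X15→φ1] = [0, 5, 5, 6]
r2 m[X15→φ5] = [1, 5, 3, 4]
r2 m[X5→φ1] = [0, 0, 0, 0]
r2 m[X7→φ0] = [0, 2, 9, 4]
r2 m[X7→φ2] = [1, 4, 5, 2]
r2 m[X7→φ4] = [1, 2, 6, 2]
r2 m[X11→φ2] = [0, 3, 0, 0]
r2 m[X11→φ3] = [7, 0, 0, 2]
r2 m[X4→φ4] = [0, 0, 0, 0]
r2 m[X0→φ5] = [0, 0, 0, 0]
r2 m[X8→φ3] = [0, 0, 0, 0]
r3 m[φ0→X15] = [4, 1, 2, 6]
r3 m[φ0→X7] = [6, 6, 2, 1]
r3 m[φ1→X15] = [1, 4, 2, 0]
r3 m[φ1→X5] = [3, 3, 1, 4]
r3 m[φ2→X7] = [1, 0, 5, 2]
r3 m[φ2→X11] = [8, 1, 2, 4]
r3 m[φ3→X11] = [0, 3, 0, 0]
r3 m[φ3→X8] = [7, 0, 2, 7]
r3 m[φ4→X7] = [0, 2, 4, 2]
r3 m[φ4→X4] = [4, 1, 4, 2]
r3 m[φ5→X15] = [0, 4, 4, 2]
r3 m[φ5→X0] = [6, 8, 1, 7]
r3 m[X15→φ0] = [1, 8, 6, 2]
r3 m[X15→φ1] = [0, 5, 5, 6]
r3 m[X15→φ5] = [1, 5, 3, 4]
r3 m[X5→φ1] = [0, 0, 0, 0]
r3 m[X7→φ0] = [0, 2, 9, 4]
r3 m[X7→φ2] = [1, 4, 5, 2]
r3 m[X7→φ4] = [1, 2, 6, 2]
r3 m[X11→φ2] = [0, 3, 0, 0]
r3 m[X11→φ3] = [7, 0, 0, 2]
r3 m[X4→φ4] = [0, 0, 0, 0]
r3 m[X0→φ5] = [0, 0, 0, 0]
r3 m[X8→φ3] = [0, 0, 0, 0]
r4 m[φ0→X15] = [4, 1, 2, 6]
r4 m[φ0→X7] = [6, 6, 2, 1]
r4 m[φ1→X15] = [1, 4, 2, 0]
r4 m[φ1→X5] = [3, 3, 1, 4]
r4 m[φ2→X7] = [1, 0, 5, 2]
r4 m[φ2→X11] = [8, 1, 2, 4]
r4 m[φ3→X11] = [0, 3, 0, 0]
r4 m[φ3→X8] = [7, 0, 2, 7]
r4 m[φ4→X7] = [0, 2, 4, 2]
r4 m[φ4→X4] = [4, 1, 4, 2]
r4 m[φ5→X15] = [0, 4, 4, 2]
r4 m[φ5→X0] = [6, 8, 1, 7]
r4 m[X15→φ0] = [1, 8, 6, 2]
r4 m[X15→φ1] = [4, 5, 6, 8]
r4 m[X15→φ5] = [5, 5, 4, 6]
r4 m[X5→φ1] = [0, 0, 0, 0]
r4 m[X7→φ0] = [1, 2, 9, 4]
r4 m[X7→φ2] = [6, 8, 6, 3]
r4 m[X7→φ4] = [7, 6, 7, 3]
r4 m[X11→φ2] = [0, 3, 0, 0]
r4 m[X11→φ3] = [8, 1, 2, 4]
r4 m[X4→φ4] = [0, 0, 0, 0]
r4 m[X0→φ5] = [0, 0, 0, 0]
r4 m[X8→φ3] = [0, 0, 0, 0]
r5 m[φ0→X15] = [4, 2, 3, 6]
r5 m[φ0→X7] = [6, 6, 2, 1]
r5 m[φ1→X15] = [1, 4, 2, 0]
r5 m[φ1→X5] = [7, 7, 5, 8]
r5 m[φ2→X7] = [1, 0, 5, 2]
r5 m[φ2→X11] = [10, 5, 7, 5]
r5 m[φ3→X11] = [0, 3, 0, 0]
r5 m[φ3→X8] = [9, 2, 4, 8]
r5 m[φ4→X7] = [0, 2, 4, 2]
r5 m[φ4→X4] = [8, 5, 7, 8]
r5 m[φ5→X15] = [0, 4, 4, 2]
r5 m[φ5→X0] = [8, 10, 5, 9]
r5 m[X15→φ0] = [1, 8, 6, 2]
r5 m[X15→φ1] = [4, 5, 6, 8]
r5 m[X15→φ5] = [5, 5, 4, 6]
r5 m[X5→φ1] = [0, 0, 0, 0]
r5 m[X7→φ0] = [1, 2, 9, 4]
r5 m[X7→φ2] = [6, 8, 6, 3]
r5 m[X7→φ4] = [7, 6, 7, 3]
r5 m[X11→φ2] = [0, 3, 0, 0]
r5 m[X11→φ3] = [8, 1, 2, 4]
r5 m[X4→φ4] = [0, 0, 0, 0]
r5 m[X0→φ5] = [0, 0, 0, 0]
r5 m[X8→φ3] = [0, 0, 0, 0]
r6 m[φ0→X15] = [4, 2, 3, 6]
r6 m[φ0→X7] = [6, 6, 2, 1]
r6 m[φ1→X15] = [1, 4, 2, 0]
r6 m[φ1→X5] = [7, 7, 5, 8]
r6 m[φ2→X7] = [1, 0, 5, 2]
r6 m[φ2→X11] = [10, 5, 7, 5]
r6 m[φ3→X11] = [0, 3, 0, 0]
r6 m[φ3→X8] = [9, 2, 4, 8]
r6 m[φ4→X7] = [0, 2, 4, 2]
r6 m[φ4→X4] = [8, 5, 7, 8]
r6 m[φ5→X15] = [0, 4, 4, 2]
r6 m[φ5→X0] = [8, 10, 5, 9]
r6 m[X15→φ0] = [1, 8, 6, 2]
r6 m[X15→φ1] = [4, 6, 7, 8]
r6 m[X15→φ5] = [5, 6, 5, 6]
r6 m[X5→φ1] = [0, 0, 0, 0]
r6 m[X7→φ0] = [1, 2, 9, 4]
r6 m[X7→φ2] = [6, 8, 6, 3]
r6 m[X7→φ4] = [7, 6, 7, 3]
r6 m[X11→φ2] = [0, 3, 0, 0]
r6 m[X11→φ3] = [10, 5, 7, 5]
r6 m[X4→φ4] = [0, 0, 0, 0]
r6 m[X0→φ5] = [0, 0, 0, 0]
r6 m[X8→φ3] = [0, 0, 0, 0]
r7 m[φ0→X15] = [4, 2, 3, 6]
r7 m[φ0→X7] = [6, 6, 2, 1]
r7 m[φ1→X15] = [1, 4, 2, 0]
r7 m[φ1→X5] = [7, 7, 5, 8]
r7 m[φ2→X7] = [1, 0, 5, 2]
r7 m[φ2→X11] = [10, 5, 7, 5]
r7 m[φ3→X11] = [0, 3, 0, 0]
r7 m[φ3→X8] = [11, 7, 5, 10]
r7 m[φ4→X7] = [0, 2, 4, 2]
r7 m[φ4→X4] = [8, 5, 7, 8]
r7 m[φ5→X15] = [0, 4, 4, 2]
r7 m[φ5→X0] = [8, 11, 5, 9]
r7 m[X15→φ0] = [1, 8, 6, 2]
r7 m[X15→φ1] = [4, 6, 7, 8]
r7 m[X15→φ5] = [5, 6, 5, 6]
r7 m[X5→φ1] = [0, 0, 0, 0]
r7 m[X7→φ0] = [1, 2, 9, 4]
r7 m[X7→φ2] = [6, 8, 6, 3]
r7 m[X7→φ4] = [7, 6, 7, 3]
r7 m[X11→φ2] = [0, 3, 0, 0]
r7 m[X11→φ3] = [10, 5, 7, 5]
r7 m[X4→φ4] = [0, 0, 0, 0]
r7 m[X0→φ5] = [0, 0, 0, 0]
r7 m[X8→φ3] = [0, 0, 0, 0]
r8 m[φ0→X15] = [4, 2, 3, 6]
r8 m[φ0→X7] = [6, 6, 2, 1]
r8 m[φ1→X15] = [1, 4, 2, 0]
r8 m[φ1→X5] = [7, 7, 5, 8]
r8 m[φ2→X7] = [1, 0, 5, 2]
r8 m[φ2→X11] = [10, 5, 7, 5]
r8 m[φ3→X11] = [0, 3, 0, 0]
r8 m[φ3→X8] = [11, 7, 5, 10]
r8 m[φ4→X7] = [0, 2, 4, 2]
r8 m[φ4→X4] = [8, 5, 7, 8]
r8 m[φ5→X15] = [0, 4, 4, 2]
r8 m[φ5→X0] = [8, 11, 5, 9]
r8 m[X15→φ0] = [1, 8, 6, 2]
r8 m[X15→φ1] = [4, 6, 7, 8]
r8 m[X15→φ5] = [5, 6, 5, 6]
r8 m[X5→φ1] = [0, 0, 0, 0]
r8 m[X7→φ0] = [1, 2, 9, 4]
r8 m[X7→φ2] = [6, 8, 6, 3]
r8 m[X7→φ4] = [7, 6, 7, 3]
r8 m[X11→φ2] = [0, 3, 0, 0]
r8 m[X11→φ3] = [10, 5, 7, 5]
r8 m[X4→φ4] = [0, 0, 0, 0]
r8 m[X0→φ5] = [0, 0, 0, 0]
r8 m[X8→φ3] = [0, 0, 0, 0]
fixed point reached at round 8
traceback from X15: (X15=0, X5=2, X7=3, X11=3, X4=1, X0=2, X8=2), score=5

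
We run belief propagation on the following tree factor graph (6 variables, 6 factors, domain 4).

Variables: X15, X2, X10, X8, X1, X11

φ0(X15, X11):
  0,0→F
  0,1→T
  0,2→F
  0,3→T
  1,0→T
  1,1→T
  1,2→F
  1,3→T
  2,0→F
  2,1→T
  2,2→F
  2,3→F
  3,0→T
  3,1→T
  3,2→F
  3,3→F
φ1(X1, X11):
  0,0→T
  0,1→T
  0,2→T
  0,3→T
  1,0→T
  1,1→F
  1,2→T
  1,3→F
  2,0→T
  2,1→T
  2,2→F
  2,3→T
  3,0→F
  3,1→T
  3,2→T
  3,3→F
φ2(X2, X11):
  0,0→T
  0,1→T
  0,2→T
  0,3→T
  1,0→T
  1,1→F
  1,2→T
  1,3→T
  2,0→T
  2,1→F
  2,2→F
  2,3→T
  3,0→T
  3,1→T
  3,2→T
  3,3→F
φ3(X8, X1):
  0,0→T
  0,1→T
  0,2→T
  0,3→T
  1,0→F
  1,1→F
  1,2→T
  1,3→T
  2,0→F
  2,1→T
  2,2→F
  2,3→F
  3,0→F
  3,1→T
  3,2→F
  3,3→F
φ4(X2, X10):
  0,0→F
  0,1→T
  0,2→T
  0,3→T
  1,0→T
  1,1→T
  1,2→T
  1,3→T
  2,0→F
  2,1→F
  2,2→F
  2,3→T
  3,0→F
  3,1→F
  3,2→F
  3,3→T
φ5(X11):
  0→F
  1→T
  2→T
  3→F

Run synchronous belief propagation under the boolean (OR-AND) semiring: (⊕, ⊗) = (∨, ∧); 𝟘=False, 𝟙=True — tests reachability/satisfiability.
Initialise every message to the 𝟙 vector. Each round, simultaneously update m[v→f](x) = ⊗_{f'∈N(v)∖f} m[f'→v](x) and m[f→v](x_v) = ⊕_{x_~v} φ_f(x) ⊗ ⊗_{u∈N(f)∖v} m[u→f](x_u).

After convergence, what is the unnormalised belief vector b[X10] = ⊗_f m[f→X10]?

b[X10] = [F, T, T, T]

init: all messages = 𝟙 over 4 values
r1 m[φ0→X15] = [T, T, T, T]
r1 m[φ0→X11] = [T, T, F, T]
r1 m[φ1→X1] = [T, T, T, T]
r1 m[φ1→X11] = [T, T, T, T]
r1 m[φ2→X2] = [T, T, T, T]
r1 m[φ2→X11] = [T, T, T, T]
r1 m[φ3→X8] = [T, T, T, T]
r1 m[φ3→X1] = [T, T, T, T]
r1 m[φ4→X2] = [T, T, T, T]
r1 m[φ4→X10] = [T, T, T, T]
r1 m[φ5→X11] = [F, T, T, F]
r1 m[X15→φ0] = [T, T, T, T]
r1 m[X2→φ2] = [T, T, T, T]
r1 m[X2→φ4] = [T, T, T, T]
r1 m[X10→φ4] = [T, T, T, T]
r1 m[X8→φ3] = [T, T, T, T]
r1 m[X1→φ1] = [T, T, T, T]
r1 m[X1→φ3] = [T, T, T, T]
r1 m[X11→φ0] = [T, T, T, T]
r1 m[X11→φ1] = [T, T, T, T]
r1 m[X11→φ2] = [T, T, T, T]
r1 m[X11→φ5] = [T, T, T, T]
r2 m[φ0→X15] = [T, T, T, T]
r2 m[φ0→X11] = [T, T, F, T]
r2 m[φ1→X1] = [T, T, T, T]
r2 m[φ1→X11] = [T, T, T, T]
r2 m[φ2→X2] = [T, T, T, T]
r2 m[φ2→X11] = [T, T, T, T]
r2 m[φ3→X8] = [T, T, T, T]
r2 m[φ3→X1] = [T, T, T, T]
r2 m[φ4→X2] = [T, T, T, T]
r2 m[φ4→X10] = [T, T, T, T]
r2 m[φ5→X11] = [F, T, T, F]
r2 m[X15→φ0] = [T, T, T, T]
r2 m[X2→φ2] = [T, T, T, T]
r2 m[X2→φ4] = [T, T, T, T]
r2 m[X10→φ4] = [T, T, T, T]
r2 m[X8→φ3] = [T, T, T, T]
r2 m[X1→φ1] = [T, T, T, T]
r2 m[X1→φ3] = [T, T, T, T]
r2 m[X11→φ0] = [F, T, T, F]
r2 m[X11→φ1] = [F, T, F, F]
r2 m[X11→φ2] = [F, T, F, F]
r2 m[X11→φ5] = [T, T, F, T]
r3 m[φ0→X15] = [T, T, T, T]
r3 m[φ0→X11] = [T, T, F, T]
r3 m[φ1→X1] = [T, F, T, T]
r3 m[φ1→X11] = [T, T, T, T]
r3 m[φ2→X2] = [T, F, F, T]
r3 m[φ2→X11] = [T, T, T, T]
r3 m[φ3→X8] = [T, T, T, T]
r3 m[φ3→X1] = [T, T, T, T]
r3 m[φ4→X2] = [T, T, T, T]
r3 m[φ4→X10] = [T, T, T, T]
r3 m[φ5→X11] = [F, T, T, F]
r3 m[X15→φ0] = [T, T, T, T]
r3 m[X2→φ2] = [T, T, T, T]
r3 m[X2→φ4] = [T, T, T, T]
r3 m[X10→φ4] = [T, T, T, T]
r3 m[X8→φ3] = [T, T, T, T]
r3 m[X1→φ1] = [T, T, T, T]
r3 m[X1→φ3] = [T, T, T, T]
r3 m[X11→φ0] = [F, T, T, F]
r3 m[X11→φ1] = [F, T, F, F]
r3 m[X11→φ2] = [F, T, F, F]
r3 m[X11→φ5] = [T, T, F, T]
r4 m[φ0→X15] = [T, T, T, T]
r4 m[φ0→X11] = [T, T, F, T]
r4 m[φ1→X1] = [T, F, T, T]
r4 m[φ1→X11] = [T, T, T, T]
r4 m[φ2→X2] = [T, F, F, T]
r4 m[φ2→X11] = [T, T, T, T]
r4 m[φ3→X8] = [T, T, T, T]
r4 m[φ3→X1] = [T, T, T, T]
r4 m[φ4→X2] = [T, T, T, T]
r4 m[φ4→X10] = [T, T, T, T]
r4 m[φ5→X11] = [F, T, T, F]
r4 m[X15→φ0] = [T, T, T, T]
r4 m[X2→φ2] = [T, T, T, T]
r4 m[X2→φ4] = [T, F, F, T]
r4 m[X10→φ4] = [T, T, T, T]
r4 m[X8→φ3] = [T, T, T, T]
r4 m[X1→φ1] = [T, T, T, T]
r4 m[X1→φ3] = [T, F, T, T]
r4 m[X11→φ0] = [F, T, T, F]
r4 m[X11→φ1] = [F, T, F, F]
r4 m[X11→φ2] = [F, T, F, F]
r4 m[X11→φ5] = [T, T, F, T]
r5 m[φ0→X15] = [T, T, T, T]
r5 m[φ0→X11] = [T, T, F, T]
r5 m[φ1→X1] = [T, F, T, T]
r5 m[φ1→X11] = [T, T, T, T]
r5 m[φ2→X2] = [T, F, F, T]
r5 m[φ2→X11] = [T, T, T, T]
r5 m[φ3→X8] = [T, T, F, F]
r5 m[φ3→X1] = [T, T, T, T]
r5 m[φ4→X2] = [T, T, T, T]
r5 m[φ4→X10] = [F, T, T, T]
r5 m[φ5→X11] = [F, T, T, F]
r5 m[X15→φ0] = [T, T, T, T]
r5 m[X2→φ2] = [T, T, T, T]
r5 m[X2→φ4] = [T, F, F, T]
r5 m[X10→φ4] = [T, T, T, T]
r5 m[X8→φ3] = [T, T, T, T]
r5 m[X1→φ1] = [T, T, T, T]
r5 m[X1→φ3] = [T, F, T, T]
r5 m[X11→φ0] = [F, T, T, F]
r5 m[X11→φ1] = [F, T, F, F]
r5 m[X11→φ2] = [F, T, F, F]
r5 m[X11→φ5] = [T, T, F, T]
r6 m[φ0→X15] = [T, T, T, T]
r6 m[φ0→X11] = [T, T, F, T]
r6 m[φ1→X1] = [T, F, T, T]
r6 m[φ1→X11] = [T, T, T, T]
r6 m[φ2→X2] = [T, F, F, T]
r6 m[φ2→X11] = [T, T, T, T]
r6 m[φ3→X8] = [T, T, F, F]
r6 m[φ3→X1] = [T, T, T, T]
r6 m[φ4→X2] = [T, T, T, T]
r6 m[φ4→X10] = [F, T, T, T]
r6 m[φ5→X11] = [F, T, T, F]
r6 m[X15→φ0] = [T, T, T, T]
r6 m[X2→φ2] = [T, T, T, T]
r6 m[X2→φ4] = [T, F, F, T]
r6 m[X10→φ4] = [T, T, T, T]
r6 m[X8→φ3] = [T, T, T, T]
r6 m[X1→φ1] = [T, T, T, T]
r6 m[X1→φ3] = [T, F, T, T]
r6 m[X11→φ0] = [F, T, T, F]
r6 m[X11→φ1] = [F, T, F, F]
r6 m[X11→φ2] = [F, T, F, F]
r6 m[X11→φ5] = [T, T, F, T]
fixed point reached at round 6
b[X10] = ⊗ incoming = [F, T, T, T]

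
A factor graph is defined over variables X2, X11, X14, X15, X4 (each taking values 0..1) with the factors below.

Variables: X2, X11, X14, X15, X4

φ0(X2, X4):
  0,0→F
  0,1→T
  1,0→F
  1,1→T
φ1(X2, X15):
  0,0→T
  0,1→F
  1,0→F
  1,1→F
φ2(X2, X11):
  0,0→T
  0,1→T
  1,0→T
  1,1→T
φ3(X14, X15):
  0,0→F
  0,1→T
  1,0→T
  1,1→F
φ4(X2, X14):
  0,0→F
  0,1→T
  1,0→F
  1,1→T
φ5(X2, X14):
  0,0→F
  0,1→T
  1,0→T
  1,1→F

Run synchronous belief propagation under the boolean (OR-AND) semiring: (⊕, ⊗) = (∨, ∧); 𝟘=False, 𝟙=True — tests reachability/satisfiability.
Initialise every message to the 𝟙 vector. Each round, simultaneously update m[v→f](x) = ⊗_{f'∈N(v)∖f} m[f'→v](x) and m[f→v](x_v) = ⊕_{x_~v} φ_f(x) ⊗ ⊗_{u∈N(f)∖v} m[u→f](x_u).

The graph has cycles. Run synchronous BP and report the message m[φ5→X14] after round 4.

init: all messages = 𝟙 over 2 values
r1 m[φ0→X2] = [T, T]
r1 m[φ0→X4] = [F, T]
r1 m[φ1→X2] = [T, F]
r1 m[φ1→X15] = [T, F]
r1 m[φ2→X2] = [T, T]
r1 m[φ2→X11] = [T, T]
r1 m[φ3→X14] = [T, T]
r1 m[φ3→X15] = [T, T]
r1 m[φ4→X2] = [T, T]
r1 m[φ4→X14] = [F, T]
r1 m[φ5→X2] = [T, T]
r1 m[φ5→X14] = [T, T]
r1 m[X2→φ0] = [T, T]
r1 m[X2→φ1] = [T, T]
r1 m[X2→φ2] = [T, T]
r1 m[X2→φ4] = [T, T]
r1 m[X2→φ5] = [T, T]
r1 m[X11→φ2] = [T, T]
r1 m[X14→φ3] = [T, T]
r1 m[X14→φ4] = [T, T]
r1 m[X14→φ5] = [T, T]
r1 m[X15→φ1] = [T, T]
r1 m[X15→φ3] = [T, T]
r1 m[X4→φ0] = [T, T]
r2 m[φ0→X2] = [T, T]
r2 m[φ0→X4] = [F, T]
r2 m[φ1→X2] = [T, F]
r2 m[φ1→X15] = [T, F]
r2 m[φ2→X2] = [T, T]
r2 m[φ2→X11] = [T, T]
r2 m[φ3→X14] = [T, T]
r2 m[φ3→X15] = [T, T]
r2 m[φ4→X2] = [T, T]
r2 m[φ4→X14] = [F, T]
r2 m[φ5→X2] = [T, T]
r2 m[φ5→X14] = [T, T]
r2 m[X2→φ0] = [T, F]
r2 m[X2→φ1] = [T, T]
r2 m[X2→φ2] = [T, F]
r2 m[X2→φ4] = [T, F]
r2 m[X2→φ5] = [T, F]
r2 m[X11→φ2] = [T, T]
r2 m[X14→φ3] = [F, T]
r2 m[X14→φ4] = [T, T]
r2 m[X14→φ5] = [F, T]
r2 m[X15→φ1] = [T, T]
r2 m[X15→φ3] = [T, F]
r2 m[X4→φ0] = [T, T]
r3 m[φ0→X2] = [T, T]
r3 m[φ0→X4] = [F, T]
r3 m[φ1→X2] = [T, F]
r3 m[φ1→X15] = [T, F]
r3 m[φ2→X2] = [T, T]
r3 m[φ2→X11] = [T, T]
r3 m[φ3→X14] = [F, T]
r3 m[φ3→X15] = [T, F]
r3 m[φ4→X2] = [T, T]
r3 m[φ4→X14] = [F, T]
r3 m[φ5→X2] = [T, F]
r3 m[φ5→X14] = [F, T]
r3 m[X2→φ0] = [T, F]
r3 m[X2→φ1] = [T, T]
r3 m[X2→φ2] = [T, F]
r3 m[X2→φ4] = [T, F]
r3 m[X2→φ5] = [T, F]
r3 m[X11→φ2] = [T, T]
r3 m[X14→φ3] = [F, T]
r3 m[X14→φ4] = [T, T]
r3 m[X14→φ5] = [F, T]
r3 m[X15→φ1] = [T, T]
r3 m[X15→φ3] = [T, F]
r3 m[X4→φ0] = [T, T]
r4 m[φ0→X2] = [T, T]
r4 m[φ0→X4] = [F, T]
r4 m[φ1→X2] = [T, F]
r4 m[φ1→X15] = [T, F]
r4 m[φ2→X2] = [T, T]
r4 m[φ2→X11] = [T, T]
r4 m[φ3→X14] = [F, T]
r4 m[φ3→X15] = [T, F]
r4 m[φ4→X2] = [T, T]
r4 m[φ4→X14] = [F, T]
r4 m[φ5→X2] = [T, F]
r4 m[φ5→X14] = [F, T]
r4 m[X2→φ0] = [T, F]
r4 m[X2→φ1] = [T, F]
r4 m[X2→φ2] = [T, F]
r4 m[X2→φ4] = [T, F]
r4 m[X2→φ5] = [T, F]
r4 m[X11→φ2] = [T, T]
r4 m[X14→φ3] = [F, T]
r4 m[X14→φ4] = [F, T]
r4 m[X14→φ5] = [F, T]
r4 m[X15→φ1] = [T, F]
r4 m[X15→φ3] = [T, F]
r4 m[X4→φ0] = [T, T]

message @ round 4 = [F, T]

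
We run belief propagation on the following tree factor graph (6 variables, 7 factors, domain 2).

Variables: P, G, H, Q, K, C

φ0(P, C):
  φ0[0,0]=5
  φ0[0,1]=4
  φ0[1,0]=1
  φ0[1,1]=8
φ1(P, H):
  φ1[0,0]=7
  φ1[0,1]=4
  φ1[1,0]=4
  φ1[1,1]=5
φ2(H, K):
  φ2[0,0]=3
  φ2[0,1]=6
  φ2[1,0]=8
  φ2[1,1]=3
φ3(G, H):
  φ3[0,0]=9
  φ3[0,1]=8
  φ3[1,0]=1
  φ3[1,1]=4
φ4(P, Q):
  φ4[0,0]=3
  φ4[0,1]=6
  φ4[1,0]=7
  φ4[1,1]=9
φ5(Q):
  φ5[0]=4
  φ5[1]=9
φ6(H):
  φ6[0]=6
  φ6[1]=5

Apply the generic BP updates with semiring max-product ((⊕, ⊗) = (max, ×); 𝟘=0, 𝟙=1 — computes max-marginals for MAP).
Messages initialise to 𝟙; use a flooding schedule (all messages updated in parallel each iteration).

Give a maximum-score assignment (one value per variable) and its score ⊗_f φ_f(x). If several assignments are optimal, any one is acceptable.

init: all messages = 𝟙 over 2 values
r1 m[φ0→P] = [5, 8]
r1 m[φ0→C] = [5, 8]
r1 m[φ1→P] = [7, 5]
r1 m[φ1→H] = [7, 5]
r1 m[φ2→H] = [6, 8]
r1 m[φ2→K] = [8, 6]
r1 m[φ3→G] = [9, 4]
r1 m[φ3→H] = [9, 8]
r1 m[φ4→P] = [6, 9]
r1 m[φ4→Q] = [7, 9]
r1 m[φ5→Q] = [4, 9]
r1 m[φ6→H] = [6, 5]
r1 m[P→φ0] = [1, 1]
r1 m[P→φ1] = [1, 1]
r1 m[P→φ4] = [1, 1]
r1 m[G→φ3] = [1, 1]
r1 m[H→φ1] = [1, 1]
r1 m[H→φ2] = [1, 1]
r1 m[H→φ3] = [1, 1]
r1 m[H→φ6] = [1, 1]
r1 m[Q→φ4] = [1, 1]
r1 m[Q→φ5] = [1, 1]
r1 m[K→φ2] = [1, 1]
r1 m[C→φ0] = [1, 1]
r2 m[φ0→P] = [5, 8]
r2 m[φ0→C] = [5, 8]
r2 m[φ1→P] = [7, 5]
r2 m[φ1→H] = [7, 5]
r2 m[φ2→H] = [6, 8]
r2 m[φ2→K] = [8, 6]
r2 m[φ3→G] = [9, 4]
r2 m[φ3→H] = [9, 8]
r2 m[φ4→P] = [6, 9]
r2 m[φ4→Q] = [7, 9]
r2 m[φ5→Q] = [4, 9]
r2 m[φ6→H] = [6, 5]
r2 m[P→φ0] = [42, 45]
r2 m[P→φ1] = [30, 72]
r2 m[P→φ4] = [35, 40]
r2 m[G→φ3] = [1, 1]
r2 m[H→φ1] = [324, 320]
r2 m[H→φ2] = [378, 200]
r2 m[H→φ3] = [252, 200]
r2 m[H→φ6] = [378, 320]
r2 m[Q→φ4] = [4, 9]
r2 m[Q→φ5] = [7, 9]
r2 m[K→φ2] = [1, 1]
r2 m[C→φ0] = [1, 1]
r3 m[φ0→P] = [5, 8]
r3 m[φ0→C] = [210, 360]
r3 m[φ1→P] = [2268, 1600]
r3 m[φ1→H] = [288, 360]
r3 m[φ2→H] = [6, 8]
r3 m[φ2→K] = [1600, 2268]
r3 m[φ3→G] = [2268, 800]
r3 m[φ3→H] = [9, 8]
r3 m[φ4→P] = [54, 81]
r3 m[φ4→Q] = [280, 360]
r3 m[φ5→Q] = [4, 9]
r3 m[φ6→H] = [6, 5]
r3 m[P→φ0] = [42, 45]
r3 m[P→φ1] = [30, 72]
r3 m[P→φ4] = [35, 40]
r3 m[G→φ3] = [1, 1]
r3 m[H→φ1] = [324, 320]
r3 m[H→φ2] = [378, 200]
r3 m[H→φ3] = [252, 200]
r3 m[H→φ6] = [378, 320]
r3 m[Q→φ4] = [4, 9]
r3 m[Q→φ5] = [7, 9]
r3 m[K→φ2] = [1, 1]
r3 m[C→φ0] = [1, 1]
r4 m[φ0→P] = [5, 8]
r4 m[φ0→C] = [210, 360]
r4 m[φ1→P] = [2268, 1600]
r4 m[φ1→H] = [288, 360]
r4 m[φ2→H] = [6, 8]
r4 m[φ2→K] = [1600, 2268]
r4 m[φ3→G] = [2268, 800]
r4 m[φ3→H] = [9, 8]
r4 m[φ4→P] = [54, 81]
r4 m[φ4→Q] = [280, 360]
r4 m[φ5→Q] = [4, 9]
r4 m[φ6→H] = [6, 5]
r4 m[P→φ0] = [122472, 129600]
r4 m[P→φ1] = [270, 648]
r4 m[P→φ4] = [11340, 12800]
r4 m[G→φ3] = [1, 1]
r4 m[H→φ1] = [324, 320]
r4 m[H→φ2] = [15552, 14400]
r4 m[H→φ3] = [10368, 14400]
r4 m[H→φ6] = [15552, 23040]
r4 m[Q→φ4] = [4, 9]
r4 m[Q→φ5] = [280, 360]
r4 m[K→φ2] = [1, 1]
r4 m[C→φ0] = [1, 1]
r5 m[φ0→P] = [5, 8]
r5 m[φ0→C] = [612360, 1036800]
r5 m[φ1→P] = [2268, 1600]
r5 m[φ1→H] = [2592, 3240]
r5 m[φ2→H] = [6, 8]
r5 m[φ2→K] = [115200, 93312]
r5 m[φ3→G] = [115200, 57600]
r5 m[φ3→H] = [9, 8]
r5 m[φ4→P] = [54, 81]
r5 m[φ4→Q] = [89600, 115200]
r5 m[φ5→Q] = [4, 9]
r5 m[φ6→H] = [6, 5]
r5 m[P→φ0] = [122472, 129600]
r5 m[P→φ1] = [270, 648]
r5 m[P→φ4] = [11340, 12800]
r5 m[G→φ3] = [1, 1]
r5 m[H→φ1] = [324, 320]
r5 m[H→φ2] = [15552, 14400]
r5 m[H→φ3] = [10368, 14400]
r5 m[H→φ6] = [15552, 23040]
r5 m[Q→φ4] = [4, 9]
r5 m[Q→φ5] = [280, 360]
r5 m[K→φ2] = [1, 1]
r5 m[C→φ0] = [1, 1]
r6 m[φ0→P] = [5, 8]
r6 m[φ0→C] = [612360, 1036800]
r6 m[φ1→P] = [2268, 1600]
r6 m[φ1→H] = [2592, 3240]
r6 m[φ2→H] = [6, 8]
r6 m[φ2→K] = [115200, 93312]
r6 m[φ3→G] = [115200, 57600]
r6 m[φ3→H] = [9, 8]
r6 m[φ4→P] = [54, 81]
r6 m[φ4→Q] = [89600, 115200]
r6 m[φ5→Q] = [4, 9]
r6 m[φ6→H] = [6, 5]
r6 m[P→φ0] = [122472, 129600]
r6 m[P→φ1] = [270, 648]
r6 m[P→φ4] = [11340, 12800]
r6 m[G→φ3] = [1, 1]
r6 m[H→φ1] = [324, 320]
r6 m[H→φ2] = [139968, 129600]
r6 m[H→φ3] = [93312, 129600]
r6 m[H→φ6] = [139968, 207360]
r6 m[Q→φ4] = [4, 9]
r6 m[Q→φ5] = [89600, 115200]
r6 m[K→φ2] = [1, 1]
r6 m[C→φ0] = [1, 1]
r7 m[φ0→P] = [5, 8]
r7 m[φ0→C] = [612360, 1036800]
r7 m[φ1→P] = [2268, 1600]
r7 m[φ1→H] = [2592, 3240]
r7 m[φ2→H] = [6, 8]
r7 m[φ2→K] = [1036800, 839808]
r7 m[φ3→G] = [1036800, 518400]
r7 m[φ3→H] = [9, 8]
r7 m[φ4→P] = [54, 81]
r7 m[φ4→Q] = [89600, 115200]
r7 m[φ5→Q] = [4, 9]
r7 m[φ6→H] = [6, 5]
r7 m[P→φ0] = [122472, 129600]
r7 m[P→φ1] = [270, 648]
r7 m[P→φ4] = [11340, 12800]
r7 m[G→φ3] = [1, 1]
r7 m[H→φ1] = [324, 320]
r7 m[H→φ2] = [139968, 129600]
r7 m[H→φ3] = [93312, 129600]
r7 m[H→φ6] = [139968, 207360]
r7 m[Q→φ4] = [4, 9]
r7 m[Q→φ5] = [89600, 115200]
r7 m[K→φ2] = [1, 1]
r7 m[C→φ0] = [1, 1]
r8 m[φ0→P] = [5, 8]
r8 m[φ0→C] = [612360, 1036800]
r8 m[φ1→P] = [2268, 1600]
r8 m[φ1→H] = [2592, 3240]
r8 m[φ2→H] = [6, 8]
r8 m[φ2→K] = [1036800, 839808]
r8 m[φ3→G] = [1036800, 518400]
r8 m[φ3→H] = [9, 8]
r8 m[φ4→P] = [54, 81]
r8 m[φ4→Q] = [89600, 115200]
r8 m[φ5→Q] = [4, 9]
r8 m[φ6→H] = [6, 5]
r8 m[P→φ0] = [122472, 129600]
r8 m[P→φ1] = [270, 648]
r8 m[P→φ4] = [11340, 12800]
r8 m[G→φ3] = [1, 1]
r8 m[H→φ1] = [324, 320]
r8 m[H→φ2] = [139968, 129600]
r8 m[H→φ3] = [93312, 129600]
r8 m[H→φ6] = [139968, 207360]
r8 m[Q→φ4] = [4, 9]
r8 m[Q→φ5] = [89600, 115200]
r8 m[K→φ2] = [1, 1]
r8 m[C→φ0] = [1, 1]
fixed point reached at round 8
traceback from P: (P=1, G=0, H=1, Q=1, K=0, C=1), score=1036800

assignment: (P=1, G=0, H=1, Q=1, K=0, C=1); score = 1036800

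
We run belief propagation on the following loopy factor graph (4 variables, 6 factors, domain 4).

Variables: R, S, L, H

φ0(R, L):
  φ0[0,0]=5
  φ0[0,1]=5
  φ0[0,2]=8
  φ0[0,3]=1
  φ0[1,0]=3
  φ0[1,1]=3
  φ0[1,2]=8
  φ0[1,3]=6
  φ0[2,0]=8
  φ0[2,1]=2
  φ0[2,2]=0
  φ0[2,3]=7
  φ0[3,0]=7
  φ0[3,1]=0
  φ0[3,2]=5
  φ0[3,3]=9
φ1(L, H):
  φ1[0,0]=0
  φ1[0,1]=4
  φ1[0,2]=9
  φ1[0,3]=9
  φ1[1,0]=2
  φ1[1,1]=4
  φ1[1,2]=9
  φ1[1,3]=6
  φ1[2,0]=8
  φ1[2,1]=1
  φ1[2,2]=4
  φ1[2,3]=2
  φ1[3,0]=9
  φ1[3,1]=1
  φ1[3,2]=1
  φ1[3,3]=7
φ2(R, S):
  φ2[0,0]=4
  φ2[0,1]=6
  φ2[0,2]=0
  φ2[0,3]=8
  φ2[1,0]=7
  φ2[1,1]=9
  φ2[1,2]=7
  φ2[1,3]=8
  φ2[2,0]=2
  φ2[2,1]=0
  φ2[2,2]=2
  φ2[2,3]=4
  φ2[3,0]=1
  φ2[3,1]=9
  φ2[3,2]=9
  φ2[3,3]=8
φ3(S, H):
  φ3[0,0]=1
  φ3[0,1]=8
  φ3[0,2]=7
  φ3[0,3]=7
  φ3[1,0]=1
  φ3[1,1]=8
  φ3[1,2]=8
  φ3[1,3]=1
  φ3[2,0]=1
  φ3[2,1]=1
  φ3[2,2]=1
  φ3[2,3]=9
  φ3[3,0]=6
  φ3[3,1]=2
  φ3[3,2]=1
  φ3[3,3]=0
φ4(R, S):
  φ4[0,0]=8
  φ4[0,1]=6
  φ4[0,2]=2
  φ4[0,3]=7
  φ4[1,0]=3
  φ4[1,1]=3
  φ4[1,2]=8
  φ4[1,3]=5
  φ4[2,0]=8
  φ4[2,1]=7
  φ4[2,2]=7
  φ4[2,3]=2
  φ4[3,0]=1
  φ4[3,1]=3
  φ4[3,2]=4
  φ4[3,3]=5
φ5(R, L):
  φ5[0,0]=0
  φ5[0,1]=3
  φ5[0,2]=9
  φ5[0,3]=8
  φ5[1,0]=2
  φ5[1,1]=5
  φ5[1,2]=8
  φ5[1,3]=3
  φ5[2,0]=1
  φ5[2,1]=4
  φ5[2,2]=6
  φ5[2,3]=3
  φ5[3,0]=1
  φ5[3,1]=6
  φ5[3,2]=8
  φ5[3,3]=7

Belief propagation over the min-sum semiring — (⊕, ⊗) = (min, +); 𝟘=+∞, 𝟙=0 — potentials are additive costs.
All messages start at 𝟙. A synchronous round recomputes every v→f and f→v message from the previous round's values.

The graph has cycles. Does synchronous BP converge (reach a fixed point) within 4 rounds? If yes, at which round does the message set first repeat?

init: all messages = 𝟙 over 4 values
r1 m[φ0→R] = [1, 3, 0, 0]
r1 m[φ0→L] = [3, 0, 0, 1]
r1 m[φ1→L] = [0, 2, 1, 1]
r1 m[φ1→H] = [0, 1, 1, 2]
r1 m[φ2→R] = [0, 7, 0, 1]
r1 m[φ2→S] = [1, 0, 0, 4]
r1 m[φ3→S] = [1, 1, 1, 0]
r1 m[φ3→H] = [1, 1, 1, 0]
r1 m[φ4→R] = [2, 3, 2, 1]
r1 m[φ4→S] = [1, 3, 2, 2]
r1 m[φ5→R] = [0, 2, 1, 1]
r1 m[φ5→L] = [0, 3, 6, 3]
r1 m[R→φ0] = [0, 0, 0, 0]
r1 m[R→φ2] = [0, 0, 0, 0]
r1 m[R→φ4] = [0, 0, 0, 0]
r1 m[R→φ5] = [0, 0, 0, 0]
r1 m[S→φ2] = [0, 0, 0, 0]
r1 m[S→φ3] = [0, 0, 0, 0]
r1 m[S→φ4] = [0, 0, 0, 0]
r1 m[L→φ0] = [0, 0, 0, 0]
r1 m[L→φ1] = [0, 0, 0, 0]
r1 m[L→φ5] = [0, 0, 0, 0]
r1 m[H→φ1] = [0, 0, 0, 0]
r1 m[H→φ3] = [0, 0, 0, 0]
r2 m[φ0→R] = [1, 3, 0, 0]
r2 m[φ0→L] = [3, 0, 0, 1]
r2 m[φ1→L] = [0, 2, 1, 1]
r2 m[φ1→H] = [0, 1, 1, 2]
r2 m[φ2→R] = [0, 7, 0, 1]
r2 m[φ2→S] = [1, 0, 0, 4]
r2 m[φ3→S] = [1, 1, 1, 0]
r2 m[φ3→H] = [1, 1, 1, 0]
r2 m[φ4→R] = [2, 3, 2, 1]
r2 m[φ4→S] = [1, 3, 2, 2]
r2 m[φ5→R] = [0, 2, 1, 1]
r2 m[φ5→L] = [0, 3, 6, 3]
r2 m[R→φ0] = [2, 12, 3, 3]
r2 m[R→φ2] = [3, 8, 3, 2]
r2 m[R→φ4] = [1, 12, 1, 2]
r2 m[R→φ5] = [3, 13, 2, 2]
r2 m[S→φ2] = [2, 4, 3, 2]
r2 m[S→φ3] = [2, 3, 2, 6]
r2 m[S→φ4] = [2, 1, 1, 4]
r2 m[L→φ0] = [0, 5, 7, 4]
r2 m[L→φ1] = [3, 3, 6, 4]
r2 m[L→φ5] = [3, 2, 1, 2]
r2 m[H→φ1] = [1, 1, 1, 0]
r2 m[H→φ3] = [0, 1, 1, 2]
r3 m[φ0→R] = [5, 3, 7, 5]
r3 m[φ0→L] = [7, 3, 3, 3]
r3 m[φ1→L] = [1, 3, 2, 2]
r3 m[φ1→H] = [3, 5, 5, 8]
r3 m[φ2→R] = [3, 9, 4, 3]
r3 m[φ2→S] = [3, 3, 3, 7]
r3 m[φ3→S] = [1, 1, 1, 2]
r3 m[φ3→H] = [3, 3, 3, 4]
r3 m[φ4→R] = [3, 4, 6, 3]
r3 m[φ4→S] = [3, 5, 3, 3]
r3 m[φ5→R] = [3, 5, 4, 4]
r3 m[φ5→L] = [3, 6, 8, 5]
r3 m[R→φ0] = [2, 12, 3, 3]
r3 m[R→φ2] = [3, 8, 3, 2]
r3 m[R→φ4] = [1, 12, 1, 2]
r3 m[R→φ5] = [3, 13, 2, 2]
r3 m[S→φ2] = [2, 4, 3, 2]
r3 m[S→φ3] = [2, 3, 2, 6]
r3 m[S→φ4] = [2, 1, 1, 4]
r3 m[L→φ0] = [0, 5, 7, 4]
r3 m[L→φ1] = [3, 3, 6, 4]
r3 m[L→φ5] = [3, 2, 1, 2]
r3 m[H→φ1] = [1, 1, 1, 0]
r3 m[H→φ3] = [0, 1, 1, 2]
r4 m[φ0→R] = [5, 3, 7, 5]
r4 m[φ0→L] = [7, 3, 3, 3]
r4 m[φ1→L] = [1, 3, 2, 2]
r4 m[φ1→H] = [3, 5, 5, 8]
r4 m[φ2→R] = [3, 9, 4, 3]
r4 m[φ2→S] = [3, 3, 3, 7]
r4 m[φ3→S] = [1, 1, 1, 2]
r4 m[φ3→H] = [3, 3, 3, 4]
r4 m[φ4→R] = [3, 4, 6, 3]
r4 m[φ4→S] = [3, 5, 3, 3]
r4 m[φ5→R] = [3, 5, 4, 4]
r4 m[φ5→L] = [3, 6, 8, 5]
r4 m[R→φ0] = [9, 18, 14, 10]
r4 m[R→φ2] = [11, 12, 17, 12]
r4 m[R→φ4] = [11, 17, 15, 12]
r4 m[R→φ5] = [11, 16, 17, 11]
r4 m[S→φ2] = [4, 6, 4, 5]
r4 m[S→φ3] = [6, 8, 6, 10]
r4 m[S→φ4] = [4, 4, 4, 9]
r4 m[L→φ0] = [4, 9, 10, 7]
r4 m[L→φ1] = [10, 9, 11, 8]
r4 m[L→φ5] = [8, 6, 5, 5]
r4 m[H→φ1] = [3, 3, 3, 4]
r4 m[H→φ3] = [3, 5, 5, 8]
no fixed point within 4 rounds

NOT CONVERGED within 4 rounds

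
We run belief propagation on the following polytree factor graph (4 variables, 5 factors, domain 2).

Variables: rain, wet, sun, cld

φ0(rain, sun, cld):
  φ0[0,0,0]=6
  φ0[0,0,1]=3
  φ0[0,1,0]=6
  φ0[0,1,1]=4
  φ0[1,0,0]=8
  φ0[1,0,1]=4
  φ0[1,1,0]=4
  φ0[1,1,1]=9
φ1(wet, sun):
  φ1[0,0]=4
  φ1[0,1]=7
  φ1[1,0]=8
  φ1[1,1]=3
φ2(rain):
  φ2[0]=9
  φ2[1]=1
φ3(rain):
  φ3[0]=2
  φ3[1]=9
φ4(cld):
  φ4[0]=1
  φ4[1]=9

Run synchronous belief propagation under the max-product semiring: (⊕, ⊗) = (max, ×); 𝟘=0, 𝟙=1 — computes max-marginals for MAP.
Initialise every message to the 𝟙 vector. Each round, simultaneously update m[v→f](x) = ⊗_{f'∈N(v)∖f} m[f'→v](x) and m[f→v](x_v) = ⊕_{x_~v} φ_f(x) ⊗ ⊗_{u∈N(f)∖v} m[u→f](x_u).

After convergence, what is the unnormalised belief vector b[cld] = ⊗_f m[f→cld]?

b[cld] = [864, 5103]

init: all messages = 𝟙 over 2 values
r1 m[φ0→rain] = [6, 9]
r1 m[φ0→sun] = [8, 9]
r1 m[φ0→cld] = [8, 9]
r1 m[φ1→wet] = [7, 8]
r1 m[φ1→sun] = [8, 7]
r1 m[φ2→rain] = [9, 1]
r1 m[φ3→rain] = [2, 9]
r1 m[φ4→cld] = [1, 9]
r1 m[rain→φ0] = [1, 1]
r1 m[rain→φ2] = [1, 1]
r1 m[rain→φ3] = [1, 1]
r1 m[wet→φ1] = [1, 1]
r1 m[sun→φ0] = [1, 1]
r1 m[sun→φ1] = [1, 1]
r1 m[cld→φ0] = [1, 1]
r1 m[cld→φ4] = [1, 1]
r2 m[φ0→rain] = [6, 9]
r2 m[φ0→sun] = [8, 9]
r2 m[φ0→cld] = [8, 9]
r2 m[φ1→wet] = [7, 8]
r2 m[φ1→sun] = [8, 7]
r2 m[φ2→rain] = [9, 1]
r2 m[φ3→rain] = [2, 9]
r2 m[φ4→cld] = [1, 9]
r2 m[rain→φ0] = [18, 9]
r2 m[rain→φ2] = [12, 81]
r2 m[rain→φ3] = [54, 9]
r2 m[wet→φ1] = [1, 1]
r2 m[sun→φ0] = [8, 7]
r2 m[sun→φ1] = [8, 9]
r2 m[cld→φ0] = [1, 9]
r2 m[cld→φ4] = [8, 9]
r3 m[φ0→rain] = [252, 567]
r3 m[φ0→sun] = [486, 729]
r3 m[φ0→cld] = [864, 567]
r3 m[φ1→wet] = [63, 64]
r3 m[φ1→sun] = [8, 7]
r3 m[φ2→rain] = [9, 1]
r3 m[φ3→rain] = [2, 9]
r3 m[φ4→cld] = [1, 9]
r3 m[rain→φ0] = [18, 9]
r3 m[rain→φ2] = [12, 81]
r3 m[rain→φ3] = [54, 9]
r3 m[wet→φ1] = [1, 1]
r3 m[sun→φ0] = [8, 7]
r3 m[sun→φ1] = [8, 9]
r3 m[cld→φ0] = [1, 9]
r3 m[cld→φ4] = [8, 9]
r4 m[φ0→rain] = [252, 567]
r4 m[φ0→sun] = [486, 729]
r4 m[φ0→cld] = [864, 567]
r4 m[φ1→wet] = [63, 64]
r4 m[φ1→sun] = [8, 7]
r4 m[φ2→rain] = [9, 1]
r4 m[φ3→rain] = [2, 9]
r4 m[φ4→cld] = [1, 9]
r4 m[rain→φ0] = [18, 9]
r4 m[rain→φ2] = [504, 5103]
r4 m[rain→φ3] = [2268, 567]
r4 m[wet→φ1] = [1, 1]
r4 m[sun→φ0] = [8, 7]
r4 m[sun→φ1] = [486, 729]
r4 m[cld→φ0] = [1, 9]
r4 m[cld→φ4] = [864, 567]
r5 m[φ0→rain] = [252, 567]
r5 m[φ0→sun] = [486, 729]
r5 m[φ0→cld] = [864, 567]
r5 m[φ1→wet] = [5103, 3888]
r5 m[φ1→sun] = [8, 7]
r5 m[φ2→rain] = [9, 1]
r5 m[φ3→rain] = [2, 9]
r5 m[φ4→cld] = [1, 9]
r5 m[rain→φ0] = [18, 9]
r5 m[rain→φ2] = [504, 5103]
r5 m[rain→φ3] = [2268, 567]
r5 m[wet→φ1] = [1, 1]
r5 m[sun→φ0] = [8, 7]
r5 m[sun→φ1] = [486, 729]
r5 m[cld→φ0] = [1, 9]
r5 m[cld→φ4] = [864, 567]
r6 m[φ0→rain] = [252, 567]
r6 m[φ0→sun] = [486, 729]
r6 m[φ0→cld] = [864, 567]
r6 m[φ1→wet] = [5103, 3888]
r6 m[φ1→sun] = [8, 7]
r6 m[φ2→rain] = [9, 1]
r6 m[φ3→rain] = [2, 9]
r6 m[φ4→cld] = [1, 9]
r6 m[rain→φ0] = [18, 9]
r6 m[rain→φ2] = [504, 5103]
r6 m[rain→φ3] = [2268, 567]
r6 m[wet→φ1] = [1, 1]
r6 m[sun→φ0] = [8, 7]
r6 m[sun→φ1] = [486, 729]
r6 m[cld→φ0] = [1, 9]
r6 m[cld→φ4] = [864, 567]
fixed point reached at round 6
b[cld] = ⊗ incoming = [864, 5103]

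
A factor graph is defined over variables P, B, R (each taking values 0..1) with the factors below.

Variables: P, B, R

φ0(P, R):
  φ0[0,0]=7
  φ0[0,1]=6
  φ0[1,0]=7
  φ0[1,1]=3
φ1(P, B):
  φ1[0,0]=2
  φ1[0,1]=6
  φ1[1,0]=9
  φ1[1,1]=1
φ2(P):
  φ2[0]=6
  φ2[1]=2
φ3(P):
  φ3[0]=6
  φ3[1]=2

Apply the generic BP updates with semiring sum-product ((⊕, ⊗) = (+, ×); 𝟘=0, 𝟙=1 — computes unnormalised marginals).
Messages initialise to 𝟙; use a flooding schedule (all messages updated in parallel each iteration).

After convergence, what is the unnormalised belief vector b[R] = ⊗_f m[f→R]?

init: all messages = 𝟙 over 2 values
r1 m[φ0→P] = [13, 10]
r1 m[φ0→R] = [14, 9]
r1 m[φ1→P] = [8, 10]
r1 m[φ1→B] = [11, 7]
r1 m[φ2→P] = [6, 2]
r1 m[φ3→P] = [6, 2]
r1 m[P→φ0] = [1, 1]
r1 m[P→φ1] = [1, 1]
r1 m[P→φ2] = [1, 1]
r1 m[P→φ3] = [1, 1]
r1 m[B→φ1] = [1, 1]
r1 m[R→φ0] = [1, 1]
r2 m[φ0→P] = [13, 10]
r2 m[φ0→R] = [14, 9]
r2 m[φ1→P] = [8, 10]
r2 m[φ1→B] = [11, 7]
r2 m[φ2→P] = [6, 2]
r2 m[φ3→P] = [6, 2]
r2 m[P→φ0] = [288, 40]
r2 m[P→φ1] = [468, 40]
r2 m[P→φ2] = [624, 200]
r2 m[P→φ3] = [624, 200]
r2 m[B→φ1] = [1, 1]
r2 m[R→φ0] = [1, 1]
r3 m[φ0→P] = [13, 10]
r3 m[φ0→R] = [2296, 1848]
r3 m[φ1→P] = [8, 10]
r3 m[φ1→B] = [1296, 2848]
r3 m[φ2→P] = [6, 2]
r3 m[φ3→P] = [6, 2]
r3 m[P→φ0] = [288, 40]
r3 m[P→φ1] = [468, 40]
r3 m[P→φ2] = [624, 200]
r3 m[P→φ3] = [624, 200]
r3 m[B→φ1] = [1, 1]
r3 m[R→φ0] = [1, 1]
r4 m[φ0→P] = [13, 10]
r4 m[φ0→R] = [2296, 1848]
r4 m[φ1→P] = [8, 10]
r4 m[φ1→B] = [1296, 2848]
r4 m[φ2→P] = [6, 2]
r4 m[φ3→P] = [6, 2]
r4 m[P→φ0] = [288, 40]
r4 m[P→φ1] = [468, 40]
r4 m[P→φ2] = [624, 200]
r4 m[P→φ3] = [624, 200]
r4 m[B→φ1] = [1, 1]
r4 m[R→φ0] = [1, 1]
fixed point reached at round 4
b[R] = ⊗ incoming = [2296, 1848]

b[R] = [2296, 1848]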